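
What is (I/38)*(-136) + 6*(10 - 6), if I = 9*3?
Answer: -1380/19 ≈ -72.632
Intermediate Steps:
I = 27
(I/38)*(-136) + 6*(10 - 6) = (27/38)*(-136) + 6*(10 - 6) = (27*(1/38))*(-136) + 6*4 = (27/38)*(-136) + 24 = -1836/19 + 24 = -1380/19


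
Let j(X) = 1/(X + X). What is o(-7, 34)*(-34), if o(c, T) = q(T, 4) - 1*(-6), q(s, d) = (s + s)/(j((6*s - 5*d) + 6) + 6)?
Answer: -1343884/2281 ≈ -589.16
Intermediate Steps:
j(X) = 1/(2*X)
q(s, d) = 2*s/(6 + 1/(2*(6 - 5*d + 6*s))) (q(s, d) = (s + s)/(1/(2*((6*s - 5*d) + 6)) + 6) = (2*s)/(1/(2*((-5*d + 6*s) + 6)) + 6) = (2*s)/(1/(2*(6 - 5*d + 6*s)) + 6) = (2*s)/(6 + 1/(2*(6 - 5*d + 6*s))) = 2*s/(6 + 1/(2*(6 - 5*d + 6*s))))
o(c, T) = 6 + 4*T*(-14 + 6*T)/(-167 + 72*T) (o(c, T) = 4*T*(6 - 5*4 + 6*T)/(73 - 60*4 + 72*T) - 1*(-6) = 4*T*(6 - 20 + 6*T)/(73 - 240 + 72*T) + 6 = 4*T*(-14 + 6*T)/(-167 + 72*T) + 6 = 6 + 4*T*(-14 + 6*T)/(-167 + 72*T))
o(-7, 34)*(-34) = (2*(-501 + 12*34**2 + 188*34)/(-167 + 72*34))*(-34) = (2*(-501 + 12*1156 + 6392)/(-167 + 2448))*(-34) = (2*(-501 + 13872 + 6392)/2281)*(-34) = (2*(1/2281)*19763)*(-34) = (39526/2281)*(-34) = -1343884/2281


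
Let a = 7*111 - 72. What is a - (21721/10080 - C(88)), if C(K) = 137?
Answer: 1209377/1440 ≈ 839.84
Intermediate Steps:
a = 705 (a = 777 - 72 = 705)
a - (21721/10080 - C(88)) = 705 - (21721/10080 - 1*137) = 705 - (21721*(1/10080) - 137) = 705 - (3103/1440 - 137) = 705 - 1*(-194177/1440) = 705 + 194177/1440 = 1209377/1440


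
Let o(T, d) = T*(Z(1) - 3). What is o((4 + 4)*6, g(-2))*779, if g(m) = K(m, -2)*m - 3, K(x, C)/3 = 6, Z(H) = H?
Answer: -74784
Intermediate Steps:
K(x, C) = 18 (K(x, C) = 3*6 = 18)
g(m) = -3 + 18*m (g(m) = 18*m - 3 = -3 + 18*m)
o(T, d) = -2*T (o(T, d) = T*(1 - 3) = T*(-2) = -2*T)
o((4 + 4)*6, g(-2))*779 = -2*(4 + 4)*6*779 = -16*6*779 = -2*48*779 = -96*779 = -74784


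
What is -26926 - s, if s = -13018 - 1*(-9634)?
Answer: -23542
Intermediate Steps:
s = -3384 (s = -13018 + 9634 = -3384)
-26926 - s = -26926 - 1*(-3384) = -26926 + 3384 = -23542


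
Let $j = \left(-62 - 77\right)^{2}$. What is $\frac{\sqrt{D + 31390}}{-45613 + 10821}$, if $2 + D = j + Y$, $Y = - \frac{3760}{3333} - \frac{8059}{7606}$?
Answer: $- \frac{5 \sqrt{1303495602591407874}}{882004964016} \approx -0.0064722$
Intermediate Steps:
$j = 19321$ ($j = \left(-139\right)^{2} = 19321$)
$Y = - \frac{55459207}{25350798}$ ($Y = \left(-3760\right) \frac{1}{3333} - \frac{8059}{7606} = - \frac{3760}{3333} - \frac{8059}{7606} = - \frac{55459207}{25350798} \approx -2.1877$)
$D = \frac{489696607355}{25350798}$ ($D = -2 + \left(19321 - \frac{55459207}{25350798}\right) = -2 + \frac{489747308951}{25350798} = \frac{489696607355}{25350798} \approx 19317.0$)
$\frac{\sqrt{D + 31390}}{-45613 + 10821} = \frac{\sqrt{\frac{489696607355}{25350798} + 31390}}{-45613 + 10821} = \frac{\sqrt{\frac{1285458156575}{25350798}}}{-34792} = \frac{5 \sqrt{1303495602591407874}}{25350798} \left(- \frac{1}{34792}\right) = - \frac{5 \sqrt{1303495602591407874}}{882004964016}$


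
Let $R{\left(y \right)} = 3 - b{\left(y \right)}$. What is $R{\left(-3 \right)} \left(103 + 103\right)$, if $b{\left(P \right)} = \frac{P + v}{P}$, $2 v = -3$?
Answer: $309$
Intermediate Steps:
$v = - \frac{3}{2}$ ($v = \frac{1}{2} \left(-3\right) = - \frac{3}{2} \approx -1.5$)
$b{\left(P \right)} = \frac{- \frac{3}{2} + P}{P}$ ($b{\left(P \right)} = \frac{P - \frac{3}{2}}{P} = \frac{- \frac{3}{2} + P}{P}$)
$R{\left(y \right)} = 3 - \frac{- \frac{3}{2} + y}{y}$
$R{\left(-3 \right)} \left(103 + 103\right) = \left(2 + \frac{3}{2 \left(-3\right)}\right) \left(103 + 103\right) = \left(2 + \frac{3}{2} \left(- \frac{1}{3}\right)\right) 206 = \left(2 - \frac{1}{2}\right) 206 = \frac{3}{2} \cdot 206 = 309$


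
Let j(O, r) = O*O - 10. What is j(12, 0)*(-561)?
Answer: -75174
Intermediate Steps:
j(O, r) = -10 + O² (j(O, r) = O² - 10 = -10 + O²)
j(12, 0)*(-561) = (-10 + 12²)*(-561) = (-10 + 144)*(-561) = 134*(-561) = -75174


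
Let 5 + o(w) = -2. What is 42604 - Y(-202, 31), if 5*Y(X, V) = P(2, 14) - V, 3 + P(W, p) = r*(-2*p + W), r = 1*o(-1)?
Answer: 212872/5 ≈ 42574.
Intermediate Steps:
o(w) = -7 (o(w) = -5 - 2 = -7)
r = -7 (r = 1*(-7) = -7)
P(W, p) = -3 - 7*W + 14*p (P(W, p) = -3 - 7*(-2*p + W) = -3 - 7*(W - 2*p) = -3 + (-7*W + 14*p) = -3 - 7*W + 14*p)
Y(X, V) = 179/5 - V/5 (Y(X, V) = ((-3 - 7*2 + 14*14) - V)/5 = ((-3 - 14 + 196) - V)/5 = (179 - V)/5 = 179/5 - V/5)
42604 - Y(-202, 31) = 42604 - (179/5 - ⅕*31) = 42604 - (179/5 - 31/5) = 42604 - 1*148/5 = 42604 - 148/5 = 212872/5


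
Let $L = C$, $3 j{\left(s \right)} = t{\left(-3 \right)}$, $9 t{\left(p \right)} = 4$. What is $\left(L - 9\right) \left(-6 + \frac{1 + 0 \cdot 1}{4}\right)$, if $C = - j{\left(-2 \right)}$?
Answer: $\frac{5681}{108} \approx 52.602$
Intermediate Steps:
$t{\left(p \right)} = \frac{4}{9}$ ($t{\left(p \right)} = \frac{1}{9} \cdot 4 = \frac{4}{9}$)
$j{\left(s \right)} = \frac{4}{27}$ ($j{\left(s \right)} = \frac{1}{3} \cdot \frac{4}{9} = \frac{4}{27}$)
$C = - \frac{4}{27}$ ($C = \left(-1\right) \frac{4}{27} = - \frac{4}{27} \approx -0.14815$)
$L = - \frac{4}{27} \approx -0.14815$
$\left(L - 9\right) \left(-6 + \frac{1 + 0 \cdot 1}{4}\right) = \left(- \frac{4}{27} - 9\right) \left(-6 + \frac{1 + 0 \cdot 1}{4}\right) = - \frac{247 \left(-6 + \left(1 + 0\right) \frac{1}{4}\right)}{27} = - \frac{247 \left(-6 + 1 \cdot \frac{1}{4}\right)}{27} = - \frac{247 \left(-6 + \frac{1}{4}\right)}{27} = \left(- \frac{247}{27}\right) \left(- \frac{23}{4}\right) = \frac{5681}{108}$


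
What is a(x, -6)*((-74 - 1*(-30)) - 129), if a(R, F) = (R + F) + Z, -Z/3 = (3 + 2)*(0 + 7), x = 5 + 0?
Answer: 18338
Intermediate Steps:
x = 5
Z = -105 (Z = -3*(3 + 2)*(0 + 7) = -15*7 = -3*35 = -105)
a(R, F) = -105 + F + R (a(R, F) = (R + F) - 105 = (F + R) - 105 = -105 + F + R)
a(x, -6)*((-74 - 1*(-30)) - 129) = (-105 - 6 + 5)*((-74 - 1*(-30)) - 129) = -106*((-74 + 30) - 129) = -106*(-44 - 129) = -106*(-173) = 18338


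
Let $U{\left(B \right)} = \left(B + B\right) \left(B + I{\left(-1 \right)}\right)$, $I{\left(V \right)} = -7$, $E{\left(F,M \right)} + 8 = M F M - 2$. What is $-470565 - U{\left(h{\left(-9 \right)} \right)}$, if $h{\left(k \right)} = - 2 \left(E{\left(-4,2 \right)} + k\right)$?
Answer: $-479385$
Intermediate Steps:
$E{\left(F,M \right)} = -10 + F M^{2}$ ($E{\left(F,M \right)} = -8 + \left(M F M - 2\right) = -8 + \left(F M M - 2\right) = -8 + \left(F M^{2} - 2\right) = -8 + \left(-2 + F M^{2}\right) = -10 + F M^{2}$)
$h{\left(k \right)} = 52 - 2 k$ ($h{\left(k \right)} = - 2 \left(\left(-10 - 4 \cdot 2^{2}\right) + k\right) = - 2 \left(\left(-10 - 16\right) + k\right) = - 2 \left(-26 + k\right) = 52 - 2 k$)
$U{\left(B \right)} = 2 B \left(-7 + B\right)$ ($U{\left(B \right)} = \left(B + B\right) \left(B - 7\right) = 2 B \left(-7 + B\right)$)
$-470565 - U{\left(h{\left(-9 \right)} \right)} = -470565 - 2 \left(52 - -18\right) \left(-7 + \left(52 - -18\right)\right) = -470565 - 2 \left(52 + 18\right) \left(-7 + \left(52 + 18\right)\right) = -470565 - 2 \cdot 70 \left(-7 + 70\right) = -470565 - 2 \cdot 70 \cdot 63 = -470565 - 8820 = -479385$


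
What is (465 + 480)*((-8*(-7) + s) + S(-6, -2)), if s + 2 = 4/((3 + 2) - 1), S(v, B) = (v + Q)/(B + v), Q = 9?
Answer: 412965/8 ≈ 51621.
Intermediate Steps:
S(v, B) = (9 + v)/(B + v) (S(v, B) = (v + 9)/(B + v) = (9 + v)/(B + v))
s = -1 (s = -2 + 4/((3 + 2) - 1) = -2 + 4/(5 - 1) = -2 + 4/4 = -2 + 4*(¼) = -2 + 1 = -1)
(465 + 480)*((-8*(-7) + s) + S(-6, -2)) = (465 + 480)*((-8*(-7) - 1) + (9 - 6)/(-2 - 6)) = 945*((56 - 1) + 3/(-8)) = 945*(55 - ⅛*3) = 945*(55 - 3/8) = 945*(437/8) = 412965/8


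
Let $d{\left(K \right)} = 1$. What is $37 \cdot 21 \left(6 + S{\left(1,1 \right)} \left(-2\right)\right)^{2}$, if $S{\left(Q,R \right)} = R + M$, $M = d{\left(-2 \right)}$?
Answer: $3108$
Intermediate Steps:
$M = 1$
$S{\left(Q,R \right)} = 1 + R$ ($S{\left(Q,R \right)} = R + 1 = 1 + R$)
$37 \cdot 21 \left(6 + S{\left(1,1 \right)} \left(-2\right)\right)^{2} = 37 \cdot 21 \left(6 + \left(1 + 1\right) \left(-2\right)\right)^{2} = 777 \left(6 + 2 \left(-2\right)\right)^{2} = 777 \left(6 - 4\right)^{2} = 777 \cdot 2^{2} = 777 \cdot 4 = 3108$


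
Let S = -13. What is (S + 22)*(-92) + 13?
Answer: -815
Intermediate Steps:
(S + 22)*(-92) + 13 = (-13 + 22)*(-92) + 13 = 9*(-92) + 13 = -828 + 13 = -815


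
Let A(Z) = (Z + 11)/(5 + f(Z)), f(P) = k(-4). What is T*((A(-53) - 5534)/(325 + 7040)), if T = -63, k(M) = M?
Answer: 117096/2455 ≈ 47.697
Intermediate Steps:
f(P) = -4
A(Z) = 11 + Z (A(Z) = (Z + 11)/(5 - 4) = (11 + Z)/1 = (11 + Z)*1 = 11 + Z)
T*((A(-53) - 5534)/(325 + 7040)) = -63*((11 - 53) - 5534)/(325 + 7040) = -63*(-42 - 5534)/7365 = -(-351288)/7365 = -63*(-5576/7365) = 117096/2455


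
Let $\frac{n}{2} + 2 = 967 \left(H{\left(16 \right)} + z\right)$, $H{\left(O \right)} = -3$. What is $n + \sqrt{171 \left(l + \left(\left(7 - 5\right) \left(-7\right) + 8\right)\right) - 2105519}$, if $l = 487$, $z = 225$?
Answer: $429344 + 26 i \sqrt{2993} \approx 4.2934 \cdot 10^{5} + 1422.4 i$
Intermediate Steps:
$n = 429344$ ($n = -4 + 2 \cdot 967 \left(-3 + 225\right) = -4 + 2 \cdot 967 \cdot 222 = -4 + 2 \cdot 214674 = -4 + 429348 = 429344$)
$n + \sqrt{171 \left(l + \left(\left(7 - 5\right) \left(-7\right) + 8\right)\right) - 2105519} = 429344 + \sqrt{171 \left(487 + \left(\left(7 - 5\right) \left(-7\right) + 8\right)\right) - 2105519} = 429344 + \sqrt{171 \left(487 + \left(2 \left(-7\right) + 8\right)\right) - 2105519} = 429344 + \sqrt{171 \left(487 + \left(-14 + 8\right)\right) - 2105519} = 429344 + \sqrt{171 \left(487 - 6\right) - 2105519} = 429344 + \sqrt{171 \cdot 481 - 2105519} = 429344 + \sqrt{82251 - 2105519} = 429344 + \sqrt{-2023268} = 429344 + 26 i \sqrt{2993}$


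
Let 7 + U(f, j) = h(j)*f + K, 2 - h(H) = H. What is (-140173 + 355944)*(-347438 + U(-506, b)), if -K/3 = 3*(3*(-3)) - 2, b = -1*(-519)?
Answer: -18503657876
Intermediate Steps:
b = 519
h(H) = 2 - H
K = 87 (K = -3*(3*(3*(-3)) - 2) = -3*(3*(-9) - 2) = -3*(-27 - 2) = -3*(-29) = 87)
U(f, j) = 80 + f*(2 - j) (U(f, j) = -7 + ((2 - j)*f + 87) = -7 + (f*(2 - j) + 87) = -7 + (87 + f*(2 - j)) = 80 + f*(2 - j))
(-140173 + 355944)*(-347438 + U(-506, b)) = (-140173 + 355944)*(-347438 + (80 - 1*(-506)*(-2 + 519))) = 215771*(-347438 + (80 - 1*(-506)*517)) = 215771*(-347438 + (80 + 261602)) = 215771*(-347438 + 261682) = 215771*(-85756) = -18503657876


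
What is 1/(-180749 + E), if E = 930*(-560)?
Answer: -1/701549 ≈ -1.4254e-6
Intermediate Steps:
E = -520800
1/(-180749 + E) = 1/(-180749 - 520800) = 1/(-701549) = -1/701549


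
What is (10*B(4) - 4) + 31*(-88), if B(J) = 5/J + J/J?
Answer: -5419/2 ≈ -2709.5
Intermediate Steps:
B(J) = 1 + 5/J (B(J) = 5/J + 1 = 1 + 5/J)
(10*B(4) - 4) + 31*(-88) = (10*((5 + 4)/4) - 4) + 31*(-88) = (10*((¼)*9) - 4) - 2728 = (10*(9/4) - 4) - 2728 = (45/2 - 4) - 2728 = 37/2 - 2728 = -5419/2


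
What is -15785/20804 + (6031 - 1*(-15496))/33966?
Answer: -6307543/50473476 ≈ -0.12497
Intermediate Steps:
-15785/20804 + (6031 - 1*(-15496))/33966 = -15785*1/20804 + (6031 + 15496)*(1/33966) = -2255/2972 + 21527*(1/33966) = -2255/2972 + 21527/33966 = -6307543/50473476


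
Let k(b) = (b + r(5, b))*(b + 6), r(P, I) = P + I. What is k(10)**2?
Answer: 160000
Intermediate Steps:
r(P, I) = I + P
k(b) = (5 + 2*b)*(6 + b) (k(b) = (b + (b + 5))*(b + 6) = (b + (5 + b))*(6 + b) = (5 + 2*b)*(6 + b))
k(10)**2 = (30 + 2*10**2 + 17*10)**2 = (30 + 2*100 + 170)**2 = (30 + 200 + 170)**2 = 400**2 = 160000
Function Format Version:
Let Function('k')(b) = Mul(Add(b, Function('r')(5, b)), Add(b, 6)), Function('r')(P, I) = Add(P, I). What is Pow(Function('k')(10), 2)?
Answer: 160000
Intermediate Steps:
Function('r')(P, I) = Add(I, P)
Function('k')(b) = Mul(Add(5, Mul(2, b)), Add(6, b)) (Function('k')(b) = Mul(Add(b, Add(b, 5)), Add(b, 6)) = Mul(Add(b, Add(5, b)), Add(6, b)) = Mul(Add(5, Mul(2, b)), Add(6, b)))
Pow(Function('k')(10), 2) = Pow(Add(30, Mul(2, Pow(10, 2)), Mul(17, 10)), 2) = Pow(Add(30, Mul(2, 100), 170), 2) = Pow(Add(30, 200, 170), 2) = Pow(400, 2) = 160000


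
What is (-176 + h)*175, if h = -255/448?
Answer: -1977575/64 ≈ -30900.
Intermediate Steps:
h = -255/448 (h = -255*1/448 = -255/448 ≈ -0.56920)
(-176 + h)*175 = (-176 - 255/448)*175 = -79103/448*175 = -1977575/64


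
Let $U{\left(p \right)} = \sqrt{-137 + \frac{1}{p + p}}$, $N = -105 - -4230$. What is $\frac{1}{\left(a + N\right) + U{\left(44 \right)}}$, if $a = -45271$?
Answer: $- \frac{3620848}{148983423863} - \frac{2 i \sqrt{265210}}{148983423863} \approx -2.4304 \cdot 10^{-5} - 6.9133 \cdot 10^{-9} i$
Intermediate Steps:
$N = 4125$ ($N = -105 + 4230 = 4125$)
$U{\left(p \right)} = \sqrt{-137 + \frac{1}{2 p}}$
$\frac{1}{\left(a + N\right) + U{\left(44 \right)}} = \frac{1}{\left(-45271 + 4125\right) + \frac{\sqrt{-548 + \frac{2}{44}}}{2}} = \frac{1}{-41146 + \frac{\sqrt{-548 + 2 \cdot \frac{1}{44}}}{2}} = \frac{1}{-41146 + \frac{\sqrt{-548 + \frac{1}{22}}}{2}} = \frac{1}{-41146 + \frac{\sqrt{- \frac{12055}{22}}}{2}} = \frac{1}{-41146 + \frac{\frac{1}{22} i \sqrt{265210}}{2}} = \frac{1}{-41146 + \frac{i \sqrt{265210}}{44}}$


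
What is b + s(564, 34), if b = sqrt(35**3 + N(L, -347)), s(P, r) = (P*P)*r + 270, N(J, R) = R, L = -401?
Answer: 10815534 + 4*sqrt(2658) ≈ 1.0816e+7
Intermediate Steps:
s(P, r) = 270 + r*P**2 (s(P, r) = P**2*r + 270 = r*P**2 + 270 = 270 + r*P**2)
b = 4*sqrt(2658) (b = sqrt(35**3 - 347) = sqrt(42875 - 347) = sqrt(42528) = 4*sqrt(2658) ≈ 206.22)
b + s(564, 34) = 4*sqrt(2658) + (270 + 34*564**2) = 4*sqrt(2658) + (270 + 34*318096) = 4*sqrt(2658) + (270 + 10815264) = 4*sqrt(2658) + 10815534 = 10815534 + 4*sqrt(2658)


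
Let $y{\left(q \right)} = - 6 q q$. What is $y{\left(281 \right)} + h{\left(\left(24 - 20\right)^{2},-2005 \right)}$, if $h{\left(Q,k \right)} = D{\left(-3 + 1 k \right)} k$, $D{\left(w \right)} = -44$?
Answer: $-385546$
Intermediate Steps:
$h{\left(Q,k \right)} = - 44 k$
$y{\left(q \right)} = - 6 q^{2}$
$y{\left(281 \right)} + h{\left(\left(24 - 20\right)^{2},-2005 \right)} = - 6 \cdot 281^{2} - -88220 = \left(-6\right) 78961 + 88220 = -473766 + 88220 = -385546$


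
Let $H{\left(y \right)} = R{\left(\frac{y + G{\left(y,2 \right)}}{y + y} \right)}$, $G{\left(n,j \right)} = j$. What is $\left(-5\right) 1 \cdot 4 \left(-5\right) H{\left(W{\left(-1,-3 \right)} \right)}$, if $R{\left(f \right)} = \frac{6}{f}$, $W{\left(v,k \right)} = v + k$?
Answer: $2400$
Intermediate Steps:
$W{\left(v,k \right)} = k + v$
$H{\left(y \right)} = \frac{12 y}{2 + y}$ ($H{\left(y \right)} = \frac{6}{\left(y + 2\right) \frac{1}{y + y}} = \frac{6}{\left(2 + y\right) \frac{1}{2 y}} = \frac{6}{\frac{1}{2} \frac{1}{y} \left(2 + y\right)} = 6 \frac{2 y}{2 + y} = \frac{12 y}{2 + y}$)
$\left(-5\right) 1 \cdot 4 \left(-5\right) H{\left(W{\left(-1,-3 \right)} \right)} = \left(-5\right) 1 \cdot 4 \left(-5\right) \frac{12 \left(-3 - 1\right)}{2 - 4} = \left(-5\right) 4 \left(-5\right) 12 \left(-4\right) \frac{1}{2 - 4} = \left(-20\right) \left(-5\right) 12 \left(-4\right) \frac{1}{-2} = 100 \cdot 12 \left(-4\right) \left(- \frac{1}{2}\right) = 100 \cdot 24 = 2400$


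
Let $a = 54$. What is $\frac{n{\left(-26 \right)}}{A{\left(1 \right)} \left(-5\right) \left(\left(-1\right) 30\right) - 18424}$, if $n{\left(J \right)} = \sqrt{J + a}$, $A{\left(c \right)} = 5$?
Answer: $- \frac{\sqrt{7}}{8837} \approx -0.00029939$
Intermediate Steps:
$n{\left(J \right)} = \sqrt{54 + J}$ ($n{\left(J \right)} = \sqrt{J + 54} = \sqrt{54 + J}$)
$\frac{n{\left(-26 \right)}}{A{\left(1 \right)} \left(-5\right) \left(\left(-1\right) 30\right) - 18424} = \frac{\sqrt{54 - 26}}{5 \left(-5\right) \left(\left(-1\right) 30\right) - 18424} = \frac{\sqrt{28}}{\left(-25\right) \left(-30\right) - 18424} = \frac{2 \sqrt{7}}{750 - 18424} = \frac{2 \sqrt{7}}{-17674} = 2 \sqrt{7} \left(- \frac{1}{17674}\right) = - \frac{\sqrt{7}}{8837}$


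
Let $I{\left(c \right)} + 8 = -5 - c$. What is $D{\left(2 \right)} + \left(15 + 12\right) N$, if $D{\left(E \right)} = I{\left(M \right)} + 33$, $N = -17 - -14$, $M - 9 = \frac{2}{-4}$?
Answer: $- \frac{139}{2} \approx -69.5$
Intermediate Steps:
$M = \frac{17}{2}$ ($M = 9 + \frac{2}{-4} = 9 + 2 \left(- \frac{1}{4}\right) = 9 - \frac{1}{2} = \frac{17}{2} \approx 8.5$)
$I{\left(c \right)} = -13 - c$ ($I{\left(c \right)} = -8 - \left(5 + c\right) = -13 - c$)
$N = -3$ ($N = -17 + 14 = -3$)
$D{\left(E \right)} = \frac{23}{2}$ ($D{\left(E \right)} = \left(-13 - \frac{17}{2}\right) + 33 = - \frac{43}{2} + 33 = \frac{23}{2}$)
$D{\left(2 \right)} + \left(15 + 12\right) N = \frac{23}{2} + \left(15 + 12\right) \left(-3\right) = \frac{23}{2} + 27 \left(-3\right) = \frac{23}{2} - 81 = - \frac{139}{2}$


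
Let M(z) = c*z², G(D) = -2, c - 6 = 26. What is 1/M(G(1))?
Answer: 1/128 ≈ 0.0078125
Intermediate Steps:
c = 32 (c = 6 + 26 = 32)
M(z) = 32*z²
1/M(G(1)) = 1/(32*(-2)²) = 1/(32*4) = 1/128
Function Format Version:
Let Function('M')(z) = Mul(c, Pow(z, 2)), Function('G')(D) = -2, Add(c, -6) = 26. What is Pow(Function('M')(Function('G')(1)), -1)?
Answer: Rational(1, 128) ≈ 0.0078125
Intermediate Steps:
c = 32 (c = Add(6, 26) = 32)
Function('M')(z) = Mul(32, Pow(z, 2))
Pow(Function('M')(Function('G')(1)), -1) = Pow(Mul(32, Pow(-2, 2)), -1) = Pow(Mul(32, 4), -1) = Pow(128, -1) = Rational(1, 128)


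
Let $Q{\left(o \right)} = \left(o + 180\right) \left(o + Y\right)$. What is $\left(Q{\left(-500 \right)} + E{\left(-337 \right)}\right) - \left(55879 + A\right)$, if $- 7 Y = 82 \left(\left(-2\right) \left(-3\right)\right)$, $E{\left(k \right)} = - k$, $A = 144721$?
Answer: $- \frac{124401}{7} \approx -17772.0$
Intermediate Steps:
$Y = - \frac{492}{7}$ ($Y = - \frac{82 \left(\left(-2\right) \left(-3\right)\right)}{7} = - \frac{82 \cdot 6}{7} = \left(- \frac{1}{7}\right) 492 = - \frac{492}{7} \approx -70.286$)
$Q{\left(o \right)} = \left(180 + o\right) \left(- \frac{492}{7} + o\right)$ ($Q{\left(o \right)} = \left(o + 180\right) \left(o - \frac{492}{7}\right) = \left(180 + o\right) \left(- \frac{492}{7} + o\right)$)
$\left(Q{\left(-500 \right)} + E{\left(-337 \right)}\right) - \left(55879 + A\right) = \left(\left(- \frac{88560}{7} + \left(-500\right)^{2} + \frac{768}{7} \left(-500\right)\right) - -337\right) - 200600 = \left(\left(- \frac{88560}{7} + 250000 - \frac{384000}{7}\right) + 337\right) - 200600 = \left(\frac{1277440}{7} + 337\right) - 200600 = \frac{1279799}{7} - 200600 = - \frac{124401}{7}$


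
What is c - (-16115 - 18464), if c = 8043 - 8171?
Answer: 34451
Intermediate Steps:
c = -128
c - (-16115 - 18464) = -128 - (-16115 - 18464) = -128 - 1*(-34579) = -128 + 34579 = 34451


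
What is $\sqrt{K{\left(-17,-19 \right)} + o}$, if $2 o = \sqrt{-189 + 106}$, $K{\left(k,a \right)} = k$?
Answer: $\frac{\sqrt{-68 + 2 i \sqrt{83}}}{2} \approx 0.54759 + 4.1593 i$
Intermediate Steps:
$o = \frac{i \sqrt{83}}{2}$ ($o = \frac{\sqrt{-189 + 106}}{2} = \frac{\sqrt{-83}}{2} = \frac{i \sqrt{83}}{2} \approx 4.5552 i$)
$\sqrt{K{\left(-17,-19 \right)} + o} = \sqrt{-17 + \frac{i \sqrt{83}}{2}}$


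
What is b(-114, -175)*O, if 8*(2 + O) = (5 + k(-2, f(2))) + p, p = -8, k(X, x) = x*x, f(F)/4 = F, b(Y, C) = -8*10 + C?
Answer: -11475/8 ≈ -1434.4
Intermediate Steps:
b(Y, C) = -80 + C
f(F) = 4*F
k(X, x) = x²
O = 45/8 (O = -2 + ((5 + (4*2)²) - 8)/8 = -2 + ((5 + 8²) - 8)/8 = -2 + ((5 + 64) - 8)/8 = -2 + (69 - 8)/8 = -2 + (⅛)*61 = -2 + 61/8 = 45/8 ≈ 5.6250)
b(-114, -175)*O = (-80 - 175)*(45/8) = -255*45/8 = -11475/8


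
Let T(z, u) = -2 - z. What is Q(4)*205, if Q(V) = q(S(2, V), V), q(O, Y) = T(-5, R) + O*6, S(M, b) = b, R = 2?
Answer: 5535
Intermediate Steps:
q(O, Y) = 3 + 6*O (q(O, Y) = (-2 - 1*(-5)) + O*6 = (-2 + 5) + 6*O = 3 + 6*O)
Q(V) = 3 + 6*V
Q(4)*205 = (3 + 6*4)*205 = (3 + 24)*205 = 27*205 = 5535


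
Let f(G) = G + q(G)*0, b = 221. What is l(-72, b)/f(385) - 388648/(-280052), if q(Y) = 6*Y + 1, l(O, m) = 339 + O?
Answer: 56100841/26955005 ≈ 2.0813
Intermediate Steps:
q(Y) = 1 + 6*Y
f(G) = G (f(G) = G + (1 + 6*G)*0 = G + 0 = G)
l(-72, b)/f(385) - 388648/(-280052) = (339 - 72)/385 - 388648/(-280052) = 267*(1/385) - 388648*(-1/280052) = 267/385 + 97162/70013 = 56100841/26955005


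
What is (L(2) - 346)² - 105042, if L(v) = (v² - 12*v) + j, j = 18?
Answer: 16062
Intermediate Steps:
L(v) = 18 + v² - 12*v (L(v) = (v² - 12*v) + 18 = 18 + v² - 12*v)
(L(2) - 346)² - 105042 = ((18 + 2² - 12*2) - 346)² - 105042 = ((18 + 4 - 24) - 346)² - 105042 = (-2 - 346)² - 105042 = (-348)² - 105042 = 121104 - 105042 = 16062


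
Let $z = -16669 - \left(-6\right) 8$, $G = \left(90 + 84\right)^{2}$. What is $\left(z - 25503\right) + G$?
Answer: $-11848$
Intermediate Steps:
$G = 30276$ ($G = 174^{2} = 30276$)
$z = -16621$ ($z = -16669 - -48 = -16669 + 48 = -16621$)
$\left(z - 25503\right) + G = \left(-16621 - 25503\right) + 30276 = -42124 + 30276 = -11848$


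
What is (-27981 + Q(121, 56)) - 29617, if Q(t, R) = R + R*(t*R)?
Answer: 321914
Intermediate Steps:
Q(t, R) = R + t*R² (Q(t, R) = R + R*(R*t) = R + t*R²)
(-27981 + Q(121, 56)) - 29617 = (-27981 + 56*(1 + 56*121)) - 29617 = (-27981 + 56*(1 + 6776)) - 29617 = (-27981 + 56*6777) - 29617 = (-27981 + 379512) - 29617 = 351531 - 29617 = 321914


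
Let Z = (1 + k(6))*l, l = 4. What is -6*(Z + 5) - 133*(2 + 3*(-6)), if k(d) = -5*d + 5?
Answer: 2674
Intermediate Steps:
k(d) = 5 - 5*d
Z = -96 (Z = (1 + (5 - 5*6))*4 = (1 + (5 - 30))*4 = (1 - 25)*4 = -24*4 = -96)
-6*(Z + 5) - 133*(2 + 3*(-6)) = -6*(-96 + 5) - 133*(2 + 3*(-6)) = -6*(-91) - 133*(2 - 18) = 546 - 133*(-16) = 546 + 2128 = 2674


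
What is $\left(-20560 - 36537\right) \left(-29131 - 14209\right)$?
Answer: $2474583980$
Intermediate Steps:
$\left(-20560 - 36537\right) \left(-29131 - 14209\right) = \left(-57097\right) \left(-43340\right) = 2474583980$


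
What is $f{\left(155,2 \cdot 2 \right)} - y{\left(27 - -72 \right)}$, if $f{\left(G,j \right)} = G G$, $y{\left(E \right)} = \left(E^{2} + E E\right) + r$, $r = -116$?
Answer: $4539$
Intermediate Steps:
$y{\left(E \right)} = -116 + 2 E^{2}$ ($y{\left(E \right)} = \left(E^{2} + E E\right) - 116 = \left(E^{2} + E^{2}\right) - 116 = 2 E^{2} - 116 = -116 + 2 E^{2}$)
$f{\left(G,j \right)} = G^{2}$
$f{\left(155,2 \cdot 2 \right)} - y{\left(27 - -72 \right)} = 155^{2} - \left(-116 + 2 \left(27 - -72\right)^{2}\right) = 24025 - \left(-116 + 2 \left(27 + 72\right)^{2}\right) = 24025 - \left(-116 + 2 \cdot 99^{2}\right) = 24025 - \left(-116 + 2 \cdot 9801\right) = 24025 - \left(-116 + 19602\right) = 24025 - 19486 = 4539$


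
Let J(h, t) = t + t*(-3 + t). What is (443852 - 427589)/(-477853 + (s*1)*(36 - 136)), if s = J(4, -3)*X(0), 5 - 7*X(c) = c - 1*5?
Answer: -113841/3359971 ≈ -0.033882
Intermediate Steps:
X(c) = 10/7 - c/7 (X(c) = 5/7 - (c - 1*5)/7 = 5/7 - (c - 5)/7 = 5/7 - (-5 + c)/7 = 5/7 + (5/7 - c/7) = 10/7 - c/7)
s = 150/7 (s = (-3*(-2 - 3))*(10/7 - ⅐*0) = (-3*(-5))*(10/7 + 0) = 15*(10/7) = 150/7 ≈ 21.429)
(443852 - 427589)/(-477853 + (s*1)*(36 - 136)) = (443852 - 427589)/(-477853 + ((150/7)*1)*(36 - 136)) = 16263/(-477853 + (150/7)*(-100)) = 16263/(-477853 - 15000/7) = 16263/(-3359971/7) = 16263*(-7/3359971) = -113841/3359971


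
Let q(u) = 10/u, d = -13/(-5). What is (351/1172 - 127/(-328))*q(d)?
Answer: 1649825/624676 ≈ 2.6411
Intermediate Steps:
d = 13/5 (d = -13*(-⅕) = 13/5 ≈ 2.6000)
(351/1172 - 127/(-328))*q(d) = (351/1172 - 127/(-328))*(10/(13/5)) = (351*(1/1172) - 127*(-1/328))*(10*(5/13)) = (351/1172 + 127/328)*(50/13) = (65993/96104)*(50/13) = 1649825/624676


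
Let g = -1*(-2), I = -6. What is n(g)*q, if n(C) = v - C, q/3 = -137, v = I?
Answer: 3288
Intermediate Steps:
v = -6
g = 2
q = -411 (q = 3*(-137) = -411)
n(C) = -6 - C
n(g)*q = (-6 - 1*2)*(-411) = (-6 - 2)*(-411) = -8*(-411) = 3288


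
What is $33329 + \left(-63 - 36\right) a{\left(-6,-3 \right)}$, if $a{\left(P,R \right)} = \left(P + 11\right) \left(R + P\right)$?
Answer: $37784$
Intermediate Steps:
$a{\left(P,R \right)} = \left(11 + P\right) \left(P + R\right)$
$33329 + \left(-63 - 36\right) a{\left(-6,-3 \right)} = 33329 + \left(-63 - 36\right) \left(\left(-6\right)^{2} + 11 \left(-6\right) + 11 \left(-3\right) - -18\right) = 33329 - 99 \left(36 - 66 - 33 + 18\right) = 33329 - -4455 = 33329 + 4455 = 37784$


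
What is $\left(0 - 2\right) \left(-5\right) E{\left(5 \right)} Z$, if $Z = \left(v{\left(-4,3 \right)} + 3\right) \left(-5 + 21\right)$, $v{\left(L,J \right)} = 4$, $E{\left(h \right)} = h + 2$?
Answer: $7840$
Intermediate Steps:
$E{\left(h \right)} = 2 + h$
$Z = 112$ ($Z = \left(4 + 3\right) \left(-5 + 21\right) = 7 \cdot 16 = 112$)
$\left(0 - 2\right) \left(-5\right) E{\left(5 \right)} Z = \left(0 - 2\right) \left(-5\right) \left(2 + 5\right) 112 = \left(-2\right) \left(-5\right) 7 \cdot 112 = 10 \cdot 7 \cdot 112 = 70 \cdot 112 = 7840$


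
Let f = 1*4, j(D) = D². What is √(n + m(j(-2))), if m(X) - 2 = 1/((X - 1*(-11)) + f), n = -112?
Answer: I*√39691/19 ≈ 10.486*I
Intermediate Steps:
f = 4
m(X) = 2 + 1/(15 + X) (m(X) = 2 + 1/((X - 1*(-11)) + 4) = 2 + 1/((X + 11) + 4) = 2 + 1/((11 + X) + 4) = 2 + 1/(15 + X))
√(n + m(j(-2))) = √(-112 + (31 + 2*(-2)²)/(15 + (-2)²)) = √(-112 + (31 + 2*4)/(15 + 4)) = √(-112 + (31 + 8)/19) = √(-112 + (1/19)*39) = √(-112 + 39/19) = √(-2089/19) = I*√39691/19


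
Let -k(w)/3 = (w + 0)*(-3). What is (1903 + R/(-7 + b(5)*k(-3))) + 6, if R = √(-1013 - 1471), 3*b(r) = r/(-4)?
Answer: 1909 + 24*I*√69/17 ≈ 1909.0 + 11.727*I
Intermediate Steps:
b(r) = -r/12 (b(r) = (r/(-4))/3 = (r*(-¼))/3 = (-r/4)/3 = -r/12)
k(w) = 9*w (k(w) = -3*(w + 0)*(-3) = -3*w*(-3) = -(-9)*w = 9*w)
R = 6*I*√69 (R = √(-2484) = 6*I*√69 ≈ 49.84*I)
(1903 + R/(-7 + b(5)*k(-3))) + 6 = (1903 + (6*I*√69)/(-7 + (-1/12*5)*(9*(-3)))) + 6 = (1903 + (6*I*√69)/(-7 - 5/12*(-27))) + 6 = (1903 + (6*I*√69)/(-7 + 45/4)) + 6 = (1903 + (6*I*√69)/(17/4)) + 6 = (1903 + (6*I*√69)*(4/17)) + 6 = (1903 + 24*I*√69/17) + 6 = 1909 + 24*I*√69/17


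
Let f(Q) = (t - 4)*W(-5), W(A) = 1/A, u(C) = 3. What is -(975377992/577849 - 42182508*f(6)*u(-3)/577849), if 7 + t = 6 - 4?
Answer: -3737962244/2889245 ≈ -1293.8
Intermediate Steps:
t = -5 (t = -7 + (6 - 4) = -7 + 2 = -5)
f(Q) = 9/5 (f(Q) = (-5 - 4)/(-5) = -9*(-1/5) = 9/5)
-(975377992/577849 - 42182508*f(6)*u(-3)/577849) = -1850110/((-2889245/(-1268 + (-12 + (9/5)*3)*114))) = -1850110/((-2889245/(-1268 + (-12 + 27/5)*114))) = -1850110/((-2889245/(-1268 - 33/5*114))) = -1850110/((-2889245/(-1268 - 3762/5))) = -1850110/((-2889245/(-10102/5))) = -1850110/((-2889245*(-5/10102))) = -1850110/14446225/10102 = -1850110*10102/14446225 = -3737962244/2889245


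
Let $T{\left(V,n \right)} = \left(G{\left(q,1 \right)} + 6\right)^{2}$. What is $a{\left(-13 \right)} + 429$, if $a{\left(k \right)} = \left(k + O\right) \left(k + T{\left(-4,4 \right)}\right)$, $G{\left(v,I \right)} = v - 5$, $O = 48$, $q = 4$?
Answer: $849$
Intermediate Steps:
$G{\left(v,I \right)} = -5 + v$
$T{\left(V,n \right)} = 25$ ($T{\left(V,n \right)} = \left(\left(-5 + 4\right) + 6\right)^{2} = \left(-1 + 6\right)^{2} = 5^{2} = 25$)
$a{\left(k \right)} = \left(25 + k\right) \left(48 + k\right)$ ($a{\left(k \right)} = \left(k + 48\right) \left(k + 25\right) = \left(48 + k\right) \left(25 + k\right) = \left(25 + k\right) \left(48 + k\right)$)
$a{\left(-13 \right)} + 429 = \left(1200 + \left(-13\right)^{2} + 73 \left(-13\right)\right) + 429 = \left(1200 + 169 - 949\right) + 429 = 420 + 429 = 849$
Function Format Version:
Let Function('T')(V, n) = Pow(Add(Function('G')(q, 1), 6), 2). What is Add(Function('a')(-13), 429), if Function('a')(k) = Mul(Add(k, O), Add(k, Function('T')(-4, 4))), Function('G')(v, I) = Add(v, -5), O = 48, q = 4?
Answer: 849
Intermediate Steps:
Function('G')(v, I) = Add(-5, v)
Function('T')(V, n) = 25 (Function('T')(V, n) = Pow(Add(Add(-5, 4), 6), 2) = Pow(Add(-1, 6), 2) = Pow(5, 2) = 25)
Function('a')(k) = Mul(Add(25, k), Add(48, k)) (Function('a')(k) = Mul(Add(k, 48), Add(k, 25)) = Mul(Add(48, k), Add(25, k)) = Mul(Add(25, k), Add(48, k)))
Add(Function('a')(-13), 429) = Add(Add(1200, Pow(-13, 2), Mul(73, -13)), 429) = Add(Add(1200, 169, -949), 429) = Add(420, 429) = 849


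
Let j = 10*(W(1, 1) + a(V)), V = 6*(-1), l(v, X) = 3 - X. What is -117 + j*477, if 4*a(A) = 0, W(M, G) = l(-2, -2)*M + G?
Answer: 28503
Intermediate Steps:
W(M, G) = G + 5*M (W(M, G) = (3 - 1*(-2))*M + G = (3 + 2)*M + G = 5*M + G = G + 5*M)
V = -6
a(A) = 0 (a(A) = (¼)*0 = 0)
j = 60 (j = 10*((1 + 5*1) + 0) = 10*((1 + 5) + 0) = 10*(6 + 0) = 10*6 = 60)
-117 + j*477 = -117 + 60*477 = -117 + 28620 = 28503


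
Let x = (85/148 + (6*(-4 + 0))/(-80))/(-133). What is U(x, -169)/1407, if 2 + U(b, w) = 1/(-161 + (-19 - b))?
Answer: -35528326/24924938871 ≈ -0.0014254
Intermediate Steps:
x = -647/98420 (x = (85*(1/148) + (6*(-4))*(-1/80))*(-1/133) = (85/148 - 24*(-1/80))*(-1/133) = (85/148 + 3/10)*(-1/133) = (647/740)*(-1/133) = -647/98420 ≈ -0.0065739)
U(b, w) = -2 + 1/(-180 - b) (U(b, w) = -2 + 1/(-161 + (-19 - b)) = -2 + 1/(-180 - b))
U(x, -169)/1407 = ((-361 - 2*(-647/98420))/(180 - 647/98420))/1407 = ((-361 + 647/49210)/(17714953/98420))*(1/1407) = ((98420/17714953)*(-17764163/49210))*(1/1407) = -35528326/17714953*1/1407 = -35528326/24924938871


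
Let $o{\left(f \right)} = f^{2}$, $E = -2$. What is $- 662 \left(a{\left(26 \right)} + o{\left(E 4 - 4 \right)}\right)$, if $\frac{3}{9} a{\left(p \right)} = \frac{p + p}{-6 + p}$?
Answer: $- \frac{502458}{5} \approx -1.0049 \cdot 10^{5}$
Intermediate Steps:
$a{\left(p \right)} = \frac{6 p}{-6 + p}$ ($a{\left(p \right)} = 3 \frac{p + p}{-6 + p} = 3 \frac{2 p}{-6 + p} = \frac{6 p}{-6 + p}$)
$- 662 \left(a{\left(26 \right)} + o{\left(E 4 - 4 \right)}\right) = - 662 \left(6 \cdot 26 \frac{1}{-6 + 26} + \left(\left(-2\right) 4 - 4\right)^{2}\right) = - 662 \left(6 \cdot 26 \cdot \frac{1}{20} + \left(-8 - 4\right)^{2}\right) = - 662 \left(6 \cdot 26 \cdot \frac{1}{20} + \left(-12\right)^{2}\right) = - 662 \left(\frac{39}{5} + 144\right) = \left(-662\right) \frac{759}{5} = - \frac{502458}{5}$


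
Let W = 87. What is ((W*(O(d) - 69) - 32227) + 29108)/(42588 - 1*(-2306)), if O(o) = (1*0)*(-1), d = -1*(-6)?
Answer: -4561/22447 ≈ -0.20319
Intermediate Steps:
d = 6
O(o) = 0 (O(o) = 0*(-1) = 0)
((W*(O(d) - 69) - 32227) + 29108)/(42588 - 1*(-2306)) = ((87*(0 - 69) - 32227) + 29108)/(42588 - 1*(-2306)) = ((87*(-69) - 32227) + 29108)/(42588 + 2306) = ((-6003 - 32227) + 29108)/44894 = (-38230 + 29108)*(1/44894) = -9122*1/44894 = -4561/22447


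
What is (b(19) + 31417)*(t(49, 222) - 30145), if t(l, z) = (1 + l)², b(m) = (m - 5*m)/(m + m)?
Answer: -868467675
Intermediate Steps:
b(m) = -2 (b(m) = (-4*m)/((2*m)) = (-4*m)*(1/(2*m)) = -2)
(b(19) + 31417)*(t(49, 222) - 30145) = (-2 + 31417)*((1 + 49)² - 30145) = 31415*(50² - 30145) = 31415*(2500 - 30145) = 31415*(-27645) = -868467675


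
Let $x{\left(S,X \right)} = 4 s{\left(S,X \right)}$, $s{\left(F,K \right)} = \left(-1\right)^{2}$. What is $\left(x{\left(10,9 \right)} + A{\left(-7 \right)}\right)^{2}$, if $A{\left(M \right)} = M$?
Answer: $9$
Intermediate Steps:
$s{\left(F,K \right)} = 1$
$x{\left(S,X \right)} = 4$ ($x{\left(S,X \right)} = 4 \cdot 1 = 4$)
$\left(x{\left(10,9 \right)} + A{\left(-7 \right)}\right)^{2} = \left(4 - 7\right)^{2} = \left(-3\right)^{2} = 9$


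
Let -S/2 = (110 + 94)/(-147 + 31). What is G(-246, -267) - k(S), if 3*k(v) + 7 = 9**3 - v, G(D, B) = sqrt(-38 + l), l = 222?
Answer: -20836/87 + 2*sqrt(46) ≈ -225.93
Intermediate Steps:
S = 102/29 (S = -2*(110 + 94)/(-147 + 31) = -408/(-116) = -408*(-1)/116 = -2*(-51/29) = 102/29 ≈ 3.5172)
G(D, B) = 2*sqrt(46) (G(D, B) = sqrt(-38 + 222) = sqrt(184) = 2*sqrt(46))
k(v) = 722/3 - v/3 (k(v) = -7/3 + (9**3 - v)/3 = -7/3 + (729 - v)/3 = -7/3 + (243 - v/3) = 722/3 - v/3)
G(-246, -267) - k(S) = 2*sqrt(46) - (722/3 - 1/3*102/29) = 2*sqrt(46) - (722/3 - 34/29) = 2*sqrt(46) - 1*20836/87 = 2*sqrt(46) - 20836/87 = -20836/87 + 2*sqrt(46)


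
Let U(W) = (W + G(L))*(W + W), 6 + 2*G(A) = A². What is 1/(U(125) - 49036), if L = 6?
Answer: -1/14036 ≈ -7.1245e-5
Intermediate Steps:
G(A) = -3 + A²/2
U(W) = 2*W*(15 + W) (U(W) = (W + (-3 + (½)*6²))*(W + W) = (W + (-3 + (½)*36))*(2*W) = (W + (-3 + 18))*(2*W) = (W + 15)*(2*W) = (15 + W)*(2*W) = 2*W*(15 + W))
1/(U(125) - 49036) = 1/(2*125*(15 + 125) - 49036) = 1/(2*125*140 - 49036) = 1/(35000 - 49036) = 1/(-14036) = -1/14036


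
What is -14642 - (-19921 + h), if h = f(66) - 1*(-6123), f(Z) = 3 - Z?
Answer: -781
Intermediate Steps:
h = 6060 (h = (3 - 1*66) - 1*(-6123) = (3 - 66) + 6123 = -63 + 6123 = 6060)
-14642 - (-19921 + h) = -14642 - (-19921 + 6060) = -14642 - 1*(-13861) = -14642 + 13861 = -781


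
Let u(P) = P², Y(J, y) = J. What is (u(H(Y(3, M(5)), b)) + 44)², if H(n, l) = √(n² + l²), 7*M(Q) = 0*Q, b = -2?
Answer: 3249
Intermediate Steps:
M(Q) = 0 (M(Q) = (0*Q)/7 = (⅐)*0 = 0)
H(n, l) = √(l² + n²)
(u(H(Y(3, M(5)), b)) + 44)² = ((√((-2)² + 3²))² + 44)² = ((√(4 + 9))² + 44)² = ((√13)² + 44)² = (13 + 44)² = 57² = 3249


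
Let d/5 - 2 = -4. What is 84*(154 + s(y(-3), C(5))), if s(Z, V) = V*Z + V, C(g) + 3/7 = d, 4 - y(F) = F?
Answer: 5928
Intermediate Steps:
d = -10 (d = 10 + 5*(-4) = 10 - 20 = -10)
y(F) = 4 - F
C(g) = -73/7 (C(g) = -3/7 - 10 = -73/7)
s(Z, V) = V + V*Z
84*(154 + s(y(-3), C(5))) = 84*(154 - 73*(1 + (4 - 1*(-3)))/7) = 84*(154 - 73*(1 + (4 + 3))/7) = 84*(154 - 73*(1 + 7)/7) = 84*(154 - 73/7*8) = 84*(154 - 584/7) = 84*(494/7) = 5928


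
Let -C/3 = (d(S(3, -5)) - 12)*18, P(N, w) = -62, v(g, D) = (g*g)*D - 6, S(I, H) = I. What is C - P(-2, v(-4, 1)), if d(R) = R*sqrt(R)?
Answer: 710 - 162*sqrt(3) ≈ 429.41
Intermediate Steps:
v(g, D) = -6 + D*g**2 (v(g, D) = g**2*D - 6 = D*g**2 - 6 = -6 + D*g**2)
d(R) = R**(3/2)
C = 648 - 162*sqrt(3) (C = -3*(3**(3/2) - 12)*18 = -3*(3*sqrt(3) - 12)*18 = -3*(-12 + 3*sqrt(3))*18 = -3*(-216 + 54*sqrt(3)) = 648 - 162*sqrt(3) ≈ 367.41)
C - P(-2, v(-4, 1)) = (648 - 162*sqrt(3)) - 1*(-62) = (648 - 162*sqrt(3)) + 62 = 710 - 162*sqrt(3)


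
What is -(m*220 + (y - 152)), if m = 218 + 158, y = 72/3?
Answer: -82592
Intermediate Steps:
y = 24 (y = 72*(⅓) = 24)
m = 376
-(m*220 + (y - 152)) = -(376*220 + (24 - 152)) = -(82720 - 128) = -1*82592 = -82592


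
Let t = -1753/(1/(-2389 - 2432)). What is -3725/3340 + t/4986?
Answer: 940282619/555108 ≈ 1693.9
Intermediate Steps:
t = 8451213 (t = -1753/(1/(-4821)) = -1753/(-1/4821) = -1753*(-4821) = 8451213)
-3725/3340 + t/4986 = -3725/3340 + 8451213/4986 = -3725*1/3340 + 8451213*(1/4986) = -745/668 + 2817071/1662 = 940282619/555108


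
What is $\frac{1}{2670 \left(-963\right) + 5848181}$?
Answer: $\frac{1}{3276971} \approx 3.0516 \cdot 10^{-7}$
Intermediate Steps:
$\frac{1}{2670 \left(-963\right) + 5848181} = \frac{1}{-2571210 + 5848181} = \frac{1}{3276971}$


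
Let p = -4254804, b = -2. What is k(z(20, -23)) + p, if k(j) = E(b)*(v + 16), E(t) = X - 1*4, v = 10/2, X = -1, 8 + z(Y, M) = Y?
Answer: -4254909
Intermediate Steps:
z(Y, M) = -8 + Y
v = 5 (v = 10*(½) = 5)
E(t) = -5 (E(t) = -1 - 1*4 = -1 - 4 = -5)
k(j) = -105 (k(j) = -5*(5 + 16) = -5*21 = -105)
k(z(20, -23)) + p = -105 - 4254804 = -4254909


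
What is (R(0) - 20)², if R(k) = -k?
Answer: 400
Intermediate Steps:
(R(0) - 20)² = (-1*0 - 20)² = (0 - 20)² = (-20)² = 400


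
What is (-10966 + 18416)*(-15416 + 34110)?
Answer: 139270300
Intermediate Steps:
(-10966 + 18416)*(-15416 + 34110) = 7450*18694 = 139270300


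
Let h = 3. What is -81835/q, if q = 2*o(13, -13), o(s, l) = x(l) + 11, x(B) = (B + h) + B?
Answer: 81835/24 ≈ 3409.8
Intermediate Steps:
x(B) = 3 + 2*B (x(B) = (B + 3) + B = (3 + B) + B = 3 + 2*B)
o(s, l) = 14 + 2*l (o(s, l) = (3 + 2*l) + 11 = 14 + 2*l)
q = -24 (q = 2*(14 + 2*(-13)) = 2*(14 - 26) = 2*(-12) = -24)
-81835/q = -81835/(-24) = -81835*(-1/24) = 81835/24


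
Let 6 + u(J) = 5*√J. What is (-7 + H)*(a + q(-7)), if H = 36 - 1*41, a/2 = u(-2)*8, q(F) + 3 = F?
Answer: 1272 - 960*I*√2 ≈ 1272.0 - 1357.6*I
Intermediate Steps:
q(F) = -3 + F
u(J) = -6 + 5*√J
a = -96 + 80*I*√2 (a = 2*((-6 + 5*√(-2))*8) = 2*((-6 + 5*(I*√2))*8) = 2*((-6 + 5*I*√2)*8) = 2*(-48 + 40*I*√2) = -96 + 80*I*√2 ≈ -96.0 + 113.14*I)
H = -5 (H = 36 - 41 = -5)
(-7 + H)*(a + q(-7)) = (-7 - 5)*((-96 + 80*I*√2) + (-3 - 7)) = -12*((-96 + 80*I*√2) - 10) = -12*(-106 + 80*I*√2) = 1272 - 960*I*√2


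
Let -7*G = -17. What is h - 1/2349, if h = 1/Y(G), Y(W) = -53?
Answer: -2402/124497 ≈ -0.019294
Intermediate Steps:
G = 17/7 (G = -⅐*(-17) = 17/7 ≈ 2.4286)
h = -1/53 (h = 1/(-53) = -1/53 ≈ -0.018868)
h - 1/2349 = -1/53 - 1/2349 = -2402/124497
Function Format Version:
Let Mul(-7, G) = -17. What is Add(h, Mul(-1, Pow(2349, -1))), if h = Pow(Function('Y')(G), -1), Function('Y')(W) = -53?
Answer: Rational(-2402, 124497) ≈ -0.019294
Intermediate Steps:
G = Rational(17, 7) (G = Mul(Rational(-1, 7), -17) = Rational(17, 7) ≈ 2.4286)
h = Rational(-1, 53) (h = Pow(-53, -1) = Rational(-1, 53) ≈ -0.018868)
Add(h, Mul(-1, Pow(2349, -1))) = Add(Rational(-1, 53), Mul(-1, Pow(2349, -1))) = Add(Rational(-1, 53), Mul(-1, Rational(1, 2349))) = Add(Rational(-1, 53), Rational(-1, 2349)) = Rational(-2402, 124497)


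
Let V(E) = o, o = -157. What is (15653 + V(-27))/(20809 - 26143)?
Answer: -7748/2667 ≈ -2.9051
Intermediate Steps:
V(E) = -157
(15653 + V(-27))/(20809 - 26143) = (15653 - 157)/(20809 - 26143) = 15496/(-5334) = 15496*(-1/5334) = -7748/2667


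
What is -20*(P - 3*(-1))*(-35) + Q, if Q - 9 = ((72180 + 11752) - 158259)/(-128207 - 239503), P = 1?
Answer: 1032971717/367710 ≈ 2809.2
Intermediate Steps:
Q = 3383717/367710 (Q = 9 + ((72180 + 11752) - 158259)/(-128207 - 239503) = 9 + (83932 - 158259)/(-367710) = 9 - 74327*(-1/367710) = 9 + 74327/367710 = 3383717/367710 ≈ 9.2021)
-20*(P - 3*(-1))*(-35) + Q = -20*(1 - 3*(-1))*(-35) + 3383717/367710 = -20*(1 + 3)*(-35) + 3383717/367710 = -20*4*(-35) + 3383717/367710 = -80*(-35) + 3383717/367710 = 2800 + 3383717/367710 = 1032971717/367710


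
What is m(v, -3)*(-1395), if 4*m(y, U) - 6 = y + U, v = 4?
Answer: -9765/4 ≈ -2441.3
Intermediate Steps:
m(y, U) = 3/2 + U/4 + y/4 (m(y, U) = 3/2 + (y + U)/4 = 3/2 + (U + y)/4 = 3/2 + (U/4 + y/4) = 3/2 + U/4 + y/4)
m(v, -3)*(-1395) = (3/2 + (¼)*(-3) + (¼)*4)*(-1395) = (3/2 - ¾ + 1)*(-1395) = (7/4)*(-1395) = -9765/4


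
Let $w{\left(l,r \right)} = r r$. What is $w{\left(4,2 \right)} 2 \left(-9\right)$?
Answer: $-72$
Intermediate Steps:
$w{\left(l,r \right)} = r^{2}$
$w{\left(4,2 \right)} 2 \left(-9\right) = 2^{2} \cdot 2 \left(-9\right) = 4 \cdot 2 \left(-9\right) = 8 \left(-9\right) = -72$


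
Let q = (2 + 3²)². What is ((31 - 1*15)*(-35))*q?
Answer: -67760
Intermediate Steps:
q = 121 (q = (2 + 9)² = 11² = 121)
((31 - 1*15)*(-35))*q = ((31 - 1*15)*(-35))*121 = ((31 - 15)*(-35))*121 = (16*(-35))*121 = -560*121 = -67760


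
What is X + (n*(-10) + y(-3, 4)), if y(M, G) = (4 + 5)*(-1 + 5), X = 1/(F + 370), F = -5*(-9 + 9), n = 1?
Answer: 9621/370 ≈ 26.003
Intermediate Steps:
F = 0 (F = -5*0 = 0)
X = 1/370 (X = 1/(0 + 370) = 1/370 ≈ 0.0027027)
y(M, G) = 36 (y(M, G) = 9*4 = 36)
X + (n*(-10) + y(-3, 4)) = 1/370 + (1*(-10) + 36) = 1/370 + (-10 + 36) = 1/370 + 26 = 9621/370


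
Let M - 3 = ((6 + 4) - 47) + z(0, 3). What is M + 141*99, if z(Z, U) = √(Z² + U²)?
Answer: 13928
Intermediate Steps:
z(Z, U) = √(U² + Z²)
M = -31 (M = 3 + (((6 + 4) - 47) + √(3² + 0²)) = 3 + ((10 - 47) + √(9 + 0)) = 3 + (-37 + √9) = 3 + (-37 + 3) = 3 - 34 = -31)
M + 141*99 = -31 + 141*99 = -31 + 13959 = 13928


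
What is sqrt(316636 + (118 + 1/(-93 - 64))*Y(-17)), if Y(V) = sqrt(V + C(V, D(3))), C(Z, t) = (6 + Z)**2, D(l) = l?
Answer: sqrt(7804760764 + 5816850*sqrt(26))/157 ≈ 563.77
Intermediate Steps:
Y(V) = sqrt(V + (6 + V)**2)
sqrt(316636 + (118 + 1/(-93 - 64))*Y(-17)) = sqrt(316636 + (118 + 1/(-93 - 64))*sqrt(-17 + (6 - 17)**2)) = sqrt(316636 + (118 + 1/(-157))*sqrt(-17 + (-11)**2)) = sqrt(316636 + (118 - 1/157)*sqrt(-17 + 121)) = sqrt(316636 + 18525*sqrt(104)/157) = sqrt(316636 + 18525*(2*sqrt(26))/157) = sqrt(316636 + 37050*sqrt(26)/157)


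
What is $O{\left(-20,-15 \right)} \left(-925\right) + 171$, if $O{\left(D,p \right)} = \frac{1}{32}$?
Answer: $\frac{4547}{32} \approx 142.09$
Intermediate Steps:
$O{\left(D,p \right)} = \frac{1}{32}$
$O{\left(-20,-15 \right)} \left(-925\right) + 171 = \frac{1}{32} \left(-925\right) + 171 = - \frac{925}{32} + 171 = \frac{4547}{32}$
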